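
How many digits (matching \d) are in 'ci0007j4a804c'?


\d matches any digit 0-9.
Scanning 'ci0007j4a804c':
  pos 2: '0' -> DIGIT
  pos 3: '0' -> DIGIT
  pos 4: '0' -> DIGIT
  pos 5: '7' -> DIGIT
  pos 7: '4' -> DIGIT
  pos 9: '8' -> DIGIT
  pos 10: '0' -> DIGIT
  pos 11: '4' -> DIGIT
Digits found: ['0', '0', '0', '7', '4', '8', '0', '4']
Total: 8

8


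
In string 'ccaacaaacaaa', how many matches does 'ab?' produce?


Pattern 'ab?' matches 'a' optionally followed by 'b'.
String: 'ccaacaaacaaa'
Scanning left to right for 'a' then checking next char:
  Match 1: 'a' (a not followed by b)
  Match 2: 'a' (a not followed by b)
  Match 3: 'a' (a not followed by b)
  Match 4: 'a' (a not followed by b)
  Match 5: 'a' (a not followed by b)
  Match 6: 'a' (a not followed by b)
  Match 7: 'a' (a not followed by b)
  Match 8: 'a' (a not followed by b)
Total matches: 8

8


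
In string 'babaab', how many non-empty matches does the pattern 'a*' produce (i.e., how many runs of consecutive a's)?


Pattern 'a*' matches zero or more a's. We want non-empty runs of consecutive a's.
String: 'babaab'
Walking through the string to find runs of a's:
  Run 1: positions 1-1 -> 'a'
  Run 2: positions 3-4 -> 'aa'
Non-empty runs found: ['a', 'aa']
Count: 2

2


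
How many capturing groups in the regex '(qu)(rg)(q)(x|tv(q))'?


To count capturing groups, count each '(' that starts a group.
Pattern: '(qu)(rg)(q)(x|tv(q))'
Walking through the pattern:
  Position 0: '(' -> group #1
  Position 4: '(' -> group #2
  Position 8: '(' -> group #3
  Position 11: '(' -> group #4
  Position 16: '(' -> group #5
Total capturing groups: 5

5


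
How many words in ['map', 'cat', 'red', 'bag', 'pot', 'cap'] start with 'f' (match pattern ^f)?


Pattern ^f anchors to start of word. Check which words begin with 'f':
  'map' -> no
  'cat' -> no
  'red' -> no
  'bag' -> no
  'pot' -> no
  'cap' -> no
Matching words: []
Count: 0

0


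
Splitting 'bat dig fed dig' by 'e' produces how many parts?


Splitting by 'e' breaks the string at each occurrence of the separator.
Text: 'bat dig fed dig'
Parts after split:
  Part 1: 'bat dig f'
  Part 2: 'd dig'
Total parts: 2

2


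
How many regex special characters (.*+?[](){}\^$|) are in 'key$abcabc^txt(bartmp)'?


Regex special characters are: . * + ? [ ] ( ) { } \ ^ $ |
Scanning 'key$abcabc^txt(bartmp)':
  pos 3: '$' -> SPECIAL
  pos 10: '^' -> SPECIAL
  pos 14: '(' -> SPECIAL
  pos 21: ')' -> SPECIAL
Special chars found: ['$', '^', '(', ')']
Total: 4

4


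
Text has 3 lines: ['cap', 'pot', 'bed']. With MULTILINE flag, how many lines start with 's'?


With MULTILINE flag, ^ matches the start of each line.
Lines: ['cap', 'pot', 'bed']
Checking which lines start with 's':
  Line 1: 'cap' -> no
  Line 2: 'pot' -> no
  Line 3: 'bed' -> no
Matching lines: []
Count: 0

0


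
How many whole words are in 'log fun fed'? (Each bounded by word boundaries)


Word boundaries (\b) mark the start/end of each word.
Text: 'log fun fed'
Splitting by whitespace:
  Word 1: 'log'
  Word 2: 'fun'
  Word 3: 'fed'
Total whole words: 3

3


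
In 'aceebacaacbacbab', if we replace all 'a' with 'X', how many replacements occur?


re.sub('a', 'X', text) replaces every occurrence of 'a' with 'X'.
Text: 'aceebacaacbacbab'
Scanning for 'a':
  pos 0: 'a' -> replacement #1
  pos 5: 'a' -> replacement #2
  pos 7: 'a' -> replacement #3
  pos 8: 'a' -> replacement #4
  pos 11: 'a' -> replacement #5
  pos 14: 'a' -> replacement #6
Total replacements: 6

6


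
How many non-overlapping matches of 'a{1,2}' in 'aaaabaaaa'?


Pattern 'a{1,2}' matches between 1 and 2 consecutive a's (greedy).
String: 'aaaabaaaa'
Finding runs of a's and applying greedy matching:
  Run at pos 0: 'aaaa' (length 4)
  Run at pos 5: 'aaaa' (length 4)
Matches: ['aa', 'aa', 'aa', 'aa']
Count: 4

4


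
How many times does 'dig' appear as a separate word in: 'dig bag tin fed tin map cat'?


Scanning each word for exact match 'dig':
  Word 1: 'dig' -> MATCH
  Word 2: 'bag' -> no
  Word 3: 'tin' -> no
  Word 4: 'fed' -> no
  Word 5: 'tin' -> no
  Word 6: 'map' -> no
  Word 7: 'cat' -> no
Total matches: 1

1


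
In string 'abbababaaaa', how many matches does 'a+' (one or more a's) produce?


Pattern 'a+' matches one or more consecutive a's.
String: 'abbababaaaa'
Scanning for runs of a:
  Match 1: 'a' (length 1)
  Match 2: 'a' (length 1)
  Match 3: 'a' (length 1)
  Match 4: 'aaaa' (length 4)
Total matches: 4

4


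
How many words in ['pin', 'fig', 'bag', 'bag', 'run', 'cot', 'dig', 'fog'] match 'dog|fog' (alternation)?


Alternation 'dog|fog' matches either 'dog' or 'fog'.
Checking each word:
  'pin' -> no
  'fig' -> no
  'bag' -> no
  'bag' -> no
  'run' -> no
  'cot' -> no
  'dig' -> no
  'fog' -> MATCH
Matches: ['fog']
Count: 1

1


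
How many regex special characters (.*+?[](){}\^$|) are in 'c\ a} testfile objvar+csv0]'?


Regex special characters are: . * + ? [ ] ( ) { } \ ^ $ |
Scanning 'c\ a} testfile objvar+csv0]':
  pos 1: '\' -> SPECIAL
  pos 4: '}' -> SPECIAL
  pos 21: '+' -> SPECIAL
  pos 26: ']' -> SPECIAL
Special chars found: ['\\', '}', '+', ']']
Total: 4

4


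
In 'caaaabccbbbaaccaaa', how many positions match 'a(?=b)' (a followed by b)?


Lookahead 'a(?=b)' matches 'a' only when followed by 'b'.
String: 'caaaabccbbbaaccaaa'
Checking each position where char is 'a':
  pos 1: 'a' -> no (next='a')
  pos 2: 'a' -> no (next='a')
  pos 3: 'a' -> no (next='a')
  pos 4: 'a' -> MATCH (next='b')
  pos 11: 'a' -> no (next='a')
  pos 12: 'a' -> no (next='c')
  pos 15: 'a' -> no (next='a')
  pos 16: 'a' -> no (next='a')
Matching positions: [4]
Count: 1

1


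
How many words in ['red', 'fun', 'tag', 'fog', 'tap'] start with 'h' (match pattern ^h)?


Pattern ^h anchors to start of word. Check which words begin with 'h':
  'red' -> no
  'fun' -> no
  'tag' -> no
  'fog' -> no
  'tap' -> no
Matching words: []
Count: 0

0


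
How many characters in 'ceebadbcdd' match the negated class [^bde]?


Negated class [^bde] matches any char NOT in {b, d, e}
Scanning 'ceebadbcdd':
  pos 0: 'c' -> MATCH
  pos 1: 'e' -> no (excluded)
  pos 2: 'e' -> no (excluded)
  pos 3: 'b' -> no (excluded)
  pos 4: 'a' -> MATCH
  pos 5: 'd' -> no (excluded)
  pos 6: 'b' -> no (excluded)
  pos 7: 'c' -> MATCH
  pos 8: 'd' -> no (excluded)
  pos 9: 'd' -> no (excluded)
Total matches: 3

3


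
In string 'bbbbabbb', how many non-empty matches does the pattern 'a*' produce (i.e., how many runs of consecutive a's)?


Pattern 'a*' matches zero or more a's. We want non-empty runs of consecutive a's.
String: 'bbbbabbb'
Walking through the string to find runs of a's:
  Run 1: positions 4-4 -> 'a'
Non-empty runs found: ['a']
Count: 1

1


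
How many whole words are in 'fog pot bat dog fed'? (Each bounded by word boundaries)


Word boundaries (\b) mark the start/end of each word.
Text: 'fog pot bat dog fed'
Splitting by whitespace:
  Word 1: 'fog'
  Word 2: 'pot'
  Word 3: 'bat'
  Word 4: 'dog'
  Word 5: 'fed'
Total whole words: 5

5


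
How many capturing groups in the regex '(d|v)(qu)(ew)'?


To count capturing groups, count each '(' that starts a group.
Pattern: '(d|v)(qu)(ew)'
Walking through the pattern:
  Position 0: '(' -> group #1
  Position 5: '(' -> group #2
  Position 9: '(' -> group #3
Total capturing groups: 3

3


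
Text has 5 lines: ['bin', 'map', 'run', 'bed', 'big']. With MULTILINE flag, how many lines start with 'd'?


With MULTILINE flag, ^ matches the start of each line.
Lines: ['bin', 'map', 'run', 'bed', 'big']
Checking which lines start with 'd':
  Line 1: 'bin' -> no
  Line 2: 'map' -> no
  Line 3: 'run' -> no
  Line 4: 'bed' -> no
  Line 5: 'big' -> no
Matching lines: []
Count: 0

0


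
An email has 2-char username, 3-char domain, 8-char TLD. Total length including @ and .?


An email address has format: username@domain.tld
Username length: 2
'@' character: 1
Domain length: 3
'.' character: 1
TLD length: 8
Total = 2 + 1 + 3 + 1 + 8 = 15

15


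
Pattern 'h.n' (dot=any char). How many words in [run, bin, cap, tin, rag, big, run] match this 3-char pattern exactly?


Pattern 'h.n' means: starts with 'h', any single char, ends with 'n'.
Checking each word (must be exactly 3 chars):
  'run' (len=3): no
  'bin' (len=3): no
  'cap' (len=3): no
  'tin' (len=3): no
  'rag' (len=3): no
  'big' (len=3): no
  'run' (len=3): no
Matching words: []
Total: 0

0


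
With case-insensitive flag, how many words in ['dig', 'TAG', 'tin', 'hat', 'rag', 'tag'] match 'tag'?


Case-insensitive matching: compare each word's lowercase form to 'tag'.
  'dig' -> lower='dig' -> no
  'TAG' -> lower='tag' -> MATCH
  'tin' -> lower='tin' -> no
  'hat' -> lower='hat' -> no
  'rag' -> lower='rag' -> no
  'tag' -> lower='tag' -> MATCH
Matches: ['TAG', 'tag']
Count: 2

2


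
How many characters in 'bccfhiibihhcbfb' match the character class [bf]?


Character class [bf] matches any of: {b, f}
Scanning string 'bccfhiibihhcbfb' character by character:
  pos 0: 'b' -> MATCH
  pos 1: 'c' -> no
  pos 2: 'c' -> no
  pos 3: 'f' -> MATCH
  pos 4: 'h' -> no
  pos 5: 'i' -> no
  pos 6: 'i' -> no
  pos 7: 'b' -> MATCH
  pos 8: 'i' -> no
  pos 9: 'h' -> no
  pos 10: 'h' -> no
  pos 11: 'c' -> no
  pos 12: 'b' -> MATCH
  pos 13: 'f' -> MATCH
  pos 14: 'b' -> MATCH
Total matches: 6

6


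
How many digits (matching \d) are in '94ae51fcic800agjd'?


\d matches any digit 0-9.
Scanning '94ae51fcic800agjd':
  pos 0: '9' -> DIGIT
  pos 1: '4' -> DIGIT
  pos 4: '5' -> DIGIT
  pos 5: '1' -> DIGIT
  pos 10: '8' -> DIGIT
  pos 11: '0' -> DIGIT
  pos 12: '0' -> DIGIT
Digits found: ['9', '4', '5', '1', '8', '0', '0']
Total: 7

7


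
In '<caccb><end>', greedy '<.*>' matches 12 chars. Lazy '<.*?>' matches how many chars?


Greedy '<.*>' tries to match as MUCH as possible.
Lazy '<.*?>' tries to match as LITTLE as possible.

String: '<caccb><end>'
Greedy '<.*>' starts at first '<' and extends to the LAST '>': '<caccb><end>' (12 chars)
Lazy '<.*?>' starts at first '<' and stops at the FIRST '>': '<caccb>' (7 chars)

7


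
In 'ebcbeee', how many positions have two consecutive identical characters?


Looking for consecutive identical characters in 'ebcbeee':
  pos 0-1: 'e' vs 'b' -> different
  pos 1-2: 'b' vs 'c' -> different
  pos 2-3: 'c' vs 'b' -> different
  pos 3-4: 'b' vs 'e' -> different
  pos 4-5: 'e' vs 'e' -> MATCH ('ee')
  pos 5-6: 'e' vs 'e' -> MATCH ('ee')
Consecutive identical pairs: ['ee', 'ee']
Count: 2

2


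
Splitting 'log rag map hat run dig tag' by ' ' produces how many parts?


Splitting by ' ' breaks the string at each occurrence of the separator.
Text: 'log rag map hat run dig tag'
Parts after split:
  Part 1: 'log'
  Part 2: 'rag'
  Part 3: 'map'
  Part 4: 'hat'
  Part 5: 'run'
  Part 6: 'dig'
  Part 7: 'tag'
Total parts: 7

7


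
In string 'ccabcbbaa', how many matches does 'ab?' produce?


Pattern 'ab?' matches 'a' optionally followed by 'b'.
String: 'ccabcbbaa'
Scanning left to right for 'a' then checking next char:
  Match 1: 'ab' (a followed by b)
  Match 2: 'a' (a not followed by b)
  Match 3: 'a' (a not followed by b)
Total matches: 3

3


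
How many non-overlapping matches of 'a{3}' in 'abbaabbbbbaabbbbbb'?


Pattern 'a{3}' matches exactly 3 consecutive a's (greedy, non-overlapping).
String: 'abbaabbbbbaabbbbbb'
Scanning for runs of a's:
  Run at pos 0: 'a' (length 1) -> 0 match(es)
  Run at pos 3: 'aa' (length 2) -> 0 match(es)
  Run at pos 10: 'aa' (length 2) -> 0 match(es)
Matches found: []
Total: 0

0


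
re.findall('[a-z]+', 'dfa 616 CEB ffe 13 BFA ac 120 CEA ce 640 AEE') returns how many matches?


Pattern '[a-z]+' finds one or more lowercase letters.
Text: 'dfa 616 CEB ffe 13 BFA ac 120 CEA ce 640 AEE'
Scanning for matches:
  Match 1: 'dfa'
  Match 2: 'ffe'
  Match 3: 'ac'
  Match 4: 'ce'
Total matches: 4

4


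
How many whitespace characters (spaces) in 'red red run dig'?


\s matches whitespace characters (spaces, tabs, etc.).
Text: 'red red run dig'
This text has 4 words separated by spaces.
Number of spaces = number of words - 1 = 4 - 1 = 3

3


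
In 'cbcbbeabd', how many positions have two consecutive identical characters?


Looking for consecutive identical characters in 'cbcbbeabd':
  pos 0-1: 'c' vs 'b' -> different
  pos 1-2: 'b' vs 'c' -> different
  pos 2-3: 'c' vs 'b' -> different
  pos 3-4: 'b' vs 'b' -> MATCH ('bb')
  pos 4-5: 'b' vs 'e' -> different
  pos 5-6: 'e' vs 'a' -> different
  pos 6-7: 'a' vs 'b' -> different
  pos 7-8: 'b' vs 'd' -> different
Consecutive identical pairs: ['bb']
Count: 1

1


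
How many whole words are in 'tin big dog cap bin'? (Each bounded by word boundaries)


Word boundaries (\b) mark the start/end of each word.
Text: 'tin big dog cap bin'
Splitting by whitespace:
  Word 1: 'tin'
  Word 2: 'big'
  Word 3: 'dog'
  Word 4: 'cap'
  Word 5: 'bin'
Total whole words: 5

5


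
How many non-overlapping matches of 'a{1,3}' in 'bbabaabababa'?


Pattern 'a{1,3}' matches between 1 and 3 consecutive a's (greedy).
String: 'bbabaabababa'
Finding runs of a's and applying greedy matching:
  Run at pos 2: 'a' (length 1)
  Run at pos 4: 'aa' (length 2)
  Run at pos 7: 'a' (length 1)
  Run at pos 9: 'a' (length 1)
  Run at pos 11: 'a' (length 1)
Matches: ['a', 'aa', 'a', 'a', 'a']
Count: 5

5


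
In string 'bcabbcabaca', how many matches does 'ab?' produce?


Pattern 'ab?' matches 'a' optionally followed by 'b'.
String: 'bcabbcabaca'
Scanning left to right for 'a' then checking next char:
  Match 1: 'ab' (a followed by b)
  Match 2: 'ab' (a followed by b)
  Match 3: 'a' (a not followed by b)
  Match 4: 'a' (a not followed by b)
Total matches: 4

4


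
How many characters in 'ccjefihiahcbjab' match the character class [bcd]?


Character class [bcd] matches any of: {b, c, d}
Scanning string 'ccjefihiahcbjab' character by character:
  pos 0: 'c' -> MATCH
  pos 1: 'c' -> MATCH
  pos 2: 'j' -> no
  pos 3: 'e' -> no
  pos 4: 'f' -> no
  pos 5: 'i' -> no
  pos 6: 'h' -> no
  pos 7: 'i' -> no
  pos 8: 'a' -> no
  pos 9: 'h' -> no
  pos 10: 'c' -> MATCH
  pos 11: 'b' -> MATCH
  pos 12: 'j' -> no
  pos 13: 'a' -> no
  pos 14: 'b' -> MATCH
Total matches: 5

5


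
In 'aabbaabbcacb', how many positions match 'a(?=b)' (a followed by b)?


Lookahead 'a(?=b)' matches 'a' only when followed by 'b'.
String: 'aabbaabbcacb'
Checking each position where char is 'a':
  pos 0: 'a' -> no (next='a')
  pos 1: 'a' -> MATCH (next='b')
  pos 4: 'a' -> no (next='a')
  pos 5: 'a' -> MATCH (next='b')
  pos 9: 'a' -> no (next='c')
Matching positions: [1, 5]
Count: 2

2


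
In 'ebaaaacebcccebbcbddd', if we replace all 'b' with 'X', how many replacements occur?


re.sub('b', 'X', text) replaces every occurrence of 'b' with 'X'.
Text: 'ebaaaacebcccebbcbddd'
Scanning for 'b':
  pos 1: 'b' -> replacement #1
  pos 8: 'b' -> replacement #2
  pos 13: 'b' -> replacement #3
  pos 14: 'b' -> replacement #4
  pos 16: 'b' -> replacement #5
Total replacements: 5

5


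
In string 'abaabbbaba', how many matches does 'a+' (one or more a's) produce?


Pattern 'a+' matches one or more consecutive a's.
String: 'abaabbbaba'
Scanning for runs of a:
  Match 1: 'a' (length 1)
  Match 2: 'aa' (length 2)
  Match 3: 'a' (length 1)
  Match 4: 'a' (length 1)
Total matches: 4

4


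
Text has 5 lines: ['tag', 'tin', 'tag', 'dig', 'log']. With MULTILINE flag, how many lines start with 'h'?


With MULTILINE flag, ^ matches the start of each line.
Lines: ['tag', 'tin', 'tag', 'dig', 'log']
Checking which lines start with 'h':
  Line 1: 'tag' -> no
  Line 2: 'tin' -> no
  Line 3: 'tag' -> no
  Line 4: 'dig' -> no
  Line 5: 'log' -> no
Matching lines: []
Count: 0

0


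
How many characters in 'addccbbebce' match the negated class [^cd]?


Negated class [^cd] matches any char NOT in {c, d}
Scanning 'addccbbebce':
  pos 0: 'a' -> MATCH
  pos 1: 'd' -> no (excluded)
  pos 2: 'd' -> no (excluded)
  pos 3: 'c' -> no (excluded)
  pos 4: 'c' -> no (excluded)
  pos 5: 'b' -> MATCH
  pos 6: 'b' -> MATCH
  pos 7: 'e' -> MATCH
  pos 8: 'b' -> MATCH
  pos 9: 'c' -> no (excluded)
  pos 10: 'e' -> MATCH
Total matches: 6

6


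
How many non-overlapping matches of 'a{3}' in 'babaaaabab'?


Pattern 'a{3}' matches exactly 3 consecutive a's (greedy, non-overlapping).
String: 'babaaaabab'
Scanning for runs of a's:
  Run at pos 1: 'a' (length 1) -> 0 match(es)
  Run at pos 3: 'aaaa' (length 4) -> 1 match(es)
  Run at pos 8: 'a' (length 1) -> 0 match(es)
Matches found: ['aaa']
Total: 1

1


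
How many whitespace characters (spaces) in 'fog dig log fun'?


\s matches whitespace characters (spaces, tabs, etc.).
Text: 'fog dig log fun'
This text has 4 words separated by spaces.
Number of spaces = number of words - 1 = 4 - 1 = 3

3


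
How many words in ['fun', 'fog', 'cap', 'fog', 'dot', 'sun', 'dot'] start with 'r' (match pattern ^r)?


Pattern ^r anchors to start of word. Check which words begin with 'r':
  'fun' -> no
  'fog' -> no
  'cap' -> no
  'fog' -> no
  'dot' -> no
  'sun' -> no
  'dot' -> no
Matching words: []
Count: 0

0


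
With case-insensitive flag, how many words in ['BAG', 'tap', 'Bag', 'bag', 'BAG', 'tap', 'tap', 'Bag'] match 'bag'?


Case-insensitive matching: compare each word's lowercase form to 'bag'.
  'BAG' -> lower='bag' -> MATCH
  'tap' -> lower='tap' -> no
  'Bag' -> lower='bag' -> MATCH
  'bag' -> lower='bag' -> MATCH
  'BAG' -> lower='bag' -> MATCH
  'tap' -> lower='tap' -> no
  'tap' -> lower='tap' -> no
  'Bag' -> lower='bag' -> MATCH
Matches: ['BAG', 'Bag', 'bag', 'BAG', 'Bag']
Count: 5

5


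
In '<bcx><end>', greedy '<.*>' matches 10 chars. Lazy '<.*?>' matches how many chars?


Greedy '<.*>' tries to match as MUCH as possible.
Lazy '<.*?>' tries to match as LITTLE as possible.

String: '<bcx><end>'
Greedy '<.*>' starts at first '<' and extends to the LAST '>': '<bcx><end>' (10 chars)
Lazy '<.*?>' starts at first '<' and stops at the FIRST '>': '<bcx>' (5 chars)

5


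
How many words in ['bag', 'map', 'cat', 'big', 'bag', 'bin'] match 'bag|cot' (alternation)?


Alternation 'bag|cot' matches either 'bag' or 'cot'.
Checking each word:
  'bag' -> MATCH
  'map' -> no
  'cat' -> no
  'big' -> no
  'bag' -> MATCH
  'bin' -> no
Matches: ['bag', 'bag']
Count: 2

2


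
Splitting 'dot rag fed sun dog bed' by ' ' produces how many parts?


Splitting by ' ' breaks the string at each occurrence of the separator.
Text: 'dot rag fed sun dog bed'
Parts after split:
  Part 1: 'dot'
  Part 2: 'rag'
  Part 3: 'fed'
  Part 4: 'sun'
  Part 5: 'dog'
  Part 6: 'bed'
Total parts: 6

6


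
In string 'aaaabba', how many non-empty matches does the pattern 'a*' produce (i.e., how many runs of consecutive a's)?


Pattern 'a*' matches zero or more a's. We want non-empty runs of consecutive a's.
String: 'aaaabba'
Walking through the string to find runs of a's:
  Run 1: positions 0-3 -> 'aaaa'
  Run 2: positions 6-6 -> 'a'
Non-empty runs found: ['aaaa', 'a']
Count: 2

2


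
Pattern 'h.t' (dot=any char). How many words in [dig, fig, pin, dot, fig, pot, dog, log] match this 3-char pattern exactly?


Pattern 'h.t' means: starts with 'h', any single char, ends with 't'.
Checking each word (must be exactly 3 chars):
  'dig' (len=3): no
  'fig' (len=3): no
  'pin' (len=3): no
  'dot' (len=3): no
  'fig' (len=3): no
  'pot' (len=3): no
  'dog' (len=3): no
  'log' (len=3): no
Matching words: []
Total: 0

0


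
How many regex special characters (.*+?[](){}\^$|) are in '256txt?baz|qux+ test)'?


Regex special characters are: . * + ? [ ] ( ) { } \ ^ $ |
Scanning '256txt?baz|qux+ test)':
  pos 6: '?' -> SPECIAL
  pos 10: '|' -> SPECIAL
  pos 14: '+' -> SPECIAL
  pos 20: ')' -> SPECIAL
Special chars found: ['?', '|', '+', ')']
Total: 4

4


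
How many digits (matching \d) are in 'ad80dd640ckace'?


\d matches any digit 0-9.
Scanning 'ad80dd640ckace':
  pos 2: '8' -> DIGIT
  pos 3: '0' -> DIGIT
  pos 6: '6' -> DIGIT
  pos 7: '4' -> DIGIT
  pos 8: '0' -> DIGIT
Digits found: ['8', '0', '6', '4', '0']
Total: 5

5


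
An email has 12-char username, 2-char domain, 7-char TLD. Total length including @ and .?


An email address has format: username@domain.tld
Username length: 12
'@' character: 1
Domain length: 2
'.' character: 1
TLD length: 7
Total = 12 + 1 + 2 + 1 + 7 = 23

23


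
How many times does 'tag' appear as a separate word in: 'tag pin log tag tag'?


Scanning each word for exact match 'tag':
  Word 1: 'tag' -> MATCH
  Word 2: 'pin' -> no
  Word 3: 'log' -> no
  Word 4: 'tag' -> MATCH
  Word 5: 'tag' -> MATCH
Total matches: 3

3


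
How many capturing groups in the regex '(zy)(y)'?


To count capturing groups, count each '(' that starts a group.
Pattern: '(zy)(y)'
Walking through the pattern:
  Position 0: '(' -> group #1
  Position 4: '(' -> group #2
Total capturing groups: 2

2


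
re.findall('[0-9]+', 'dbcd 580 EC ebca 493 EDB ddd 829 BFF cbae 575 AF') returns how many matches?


Pattern '[0-9]+' finds one or more digits.
Text: 'dbcd 580 EC ebca 493 EDB ddd 829 BFF cbae 575 AF'
Scanning for matches:
  Match 1: '580'
  Match 2: '493'
  Match 3: '829'
  Match 4: '575'
Total matches: 4

4


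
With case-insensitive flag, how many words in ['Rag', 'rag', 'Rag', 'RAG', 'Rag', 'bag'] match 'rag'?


Case-insensitive matching: compare each word's lowercase form to 'rag'.
  'Rag' -> lower='rag' -> MATCH
  'rag' -> lower='rag' -> MATCH
  'Rag' -> lower='rag' -> MATCH
  'RAG' -> lower='rag' -> MATCH
  'Rag' -> lower='rag' -> MATCH
  'bag' -> lower='bag' -> no
Matches: ['Rag', 'rag', 'Rag', 'RAG', 'Rag']
Count: 5

5


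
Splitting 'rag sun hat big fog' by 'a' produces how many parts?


Splitting by 'a' breaks the string at each occurrence of the separator.
Text: 'rag sun hat big fog'
Parts after split:
  Part 1: 'r'
  Part 2: 'g sun h'
  Part 3: 't big fog'
Total parts: 3

3


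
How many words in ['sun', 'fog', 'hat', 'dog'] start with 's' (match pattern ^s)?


Pattern ^s anchors to start of word. Check which words begin with 's':
  'sun' -> MATCH (starts with 's')
  'fog' -> no
  'hat' -> no
  'dog' -> no
Matching words: ['sun']
Count: 1

1


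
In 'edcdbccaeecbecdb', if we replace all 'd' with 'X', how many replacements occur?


re.sub('d', 'X', text) replaces every occurrence of 'd' with 'X'.
Text: 'edcdbccaeecbecdb'
Scanning for 'd':
  pos 1: 'd' -> replacement #1
  pos 3: 'd' -> replacement #2
  pos 14: 'd' -> replacement #3
Total replacements: 3

3


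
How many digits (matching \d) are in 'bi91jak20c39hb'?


\d matches any digit 0-9.
Scanning 'bi91jak20c39hb':
  pos 2: '9' -> DIGIT
  pos 3: '1' -> DIGIT
  pos 7: '2' -> DIGIT
  pos 8: '0' -> DIGIT
  pos 10: '3' -> DIGIT
  pos 11: '9' -> DIGIT
Digits found: ['9', '1', '2', '0', '3', '9']
Total: 6

6


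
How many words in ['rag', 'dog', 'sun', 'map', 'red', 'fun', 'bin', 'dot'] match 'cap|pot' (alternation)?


Alternation 'cap|pot' matches either 'cap' or 'pot'.
Checking each word:
  'rag' -> no
  'dog' -> no
  'sun' -> no
  'map' -> no
  'red' -> no
  'fun' -> no
  'bin' -> no
  'dot' -> no
Matches: []
Count: 0

0


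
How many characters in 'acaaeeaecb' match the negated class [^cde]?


Negated class [^cde] matches any char NOT in {c, d, e}
Scanning 'acaaeeaecb':
  pos 0: 'a' -> MATCH
  pos 1: 'c' -> no (excluded)
  pos 2: 'a' -> MATCH
  pos 3: 'a' -> MATCH
  pos 4: 'e' -> no (excluded)
  pos 5: 'e' -> no (excluded)
  pos 6: 'a' -> MATCH
  pos 7: 'e' -> no (excluded)
  pos 8: 'c' -> no (excluded)
  pos 9: 'b' -> MATCH
Total matches: 5

5


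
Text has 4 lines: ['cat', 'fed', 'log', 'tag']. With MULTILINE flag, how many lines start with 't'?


With MULTILINE flag, ^ matches the start of each line.
Lines: ['cat', 'fed', 'log', 'tag']
Checking which lines start with 't':
  Line 1: 'cat' -> no
  Line 2: 'fed' -> no
  Line 3: 'log' -> no
  Line 4: 'tag' -> MATCH
Matching lines: ['tag']
Count: 1

1


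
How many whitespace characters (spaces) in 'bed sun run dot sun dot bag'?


\s matches whitespace characters (spaces, tabs, etc.).
Text: 'bed sun run dot sun dot bag'
This text has 7 words separated by spaces.
Number of spaces = number of words - 1 = 7 - 1 = 6

6


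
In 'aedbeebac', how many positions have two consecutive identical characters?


Looking for consecutive identical characters in 'aedbeebac':
  pos 0-1: 'a' vs 'e' -> different
  pos 1-2: 'e' vs 'd' -> different
  pos 2-3: 'd' vs 'b' -> different
  pos 3-4: 'b' vs 'e' -> different
  pos 4-5: 'e' vs 'e' -> MATCH ('ee')
  pos 5-6: 'e' vs 'b' -> different
  pos 6-7: 'b' vs 'a' -> different
  pos 7-8: 'a' vs 'c' -> different
Consecutive identical pairs: ['ee']
Count: 1

1


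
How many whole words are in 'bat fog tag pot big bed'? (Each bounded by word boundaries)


Word boundaries (\b) mark the start/end of each word.
Text: 'bat fog tag pot big bed'
Splitting by whitespace:
  Word 1: 'bat'
  Word 2: 'fog'
  Word 3: 'tag'
  Word 4: 'pot'
  Word 5: 'big'
  Word 6: 'bed'
Total whole words: 6

6


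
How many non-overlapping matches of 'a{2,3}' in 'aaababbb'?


Pattern 'a{2,3}' matches between 2 and 3 consecutive a's (greedy).
String: 'aaababbb'
Finding runs of a's and applying greedy matching:
  Run at pos 0: 'aaa' (length 3)
  Run at pos 4: 'a' (length 1)
Matches: ['aaa']
Count: 1

1


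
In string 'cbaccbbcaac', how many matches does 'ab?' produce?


Pattern 'ab?' matches 'a' optionally followed by 'b'.
String: 'cbaccbbcaac'
Scanning left to right for 'a' then checking next char:
  Match 1: 'a' (a not followed by b)
  Match 2: 'a' (a not followed by b)
  Match 3: 'a' (a not followed by b)
Total matches: 3

3


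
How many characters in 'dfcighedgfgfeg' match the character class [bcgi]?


Character class [bcgi] matches any of: {b, c, g, i}
Scanning string 'dfcighedgfgfeg' character by character:
  pos 0: 'd' -> no
  pos 1: 'f' -> no
  pos 2: 'c' -> MATCH
  pos 3: 'i' -> MATCH
  pos 4: 'g' -> MATCH
  pos 5: 'h' -> no
  pos 6: 'e' -> no
  pos 7: 'd' -> no
  pos 8: 'g' -> MATCH
  pos 9: 'f' -> no
  pos 10: 'g' -> MATCH
  pos 11: 'f' -> no
  pos 12: 'e' -> no
  pos 13: 'g' -> MATCH
Total matches: 6

6


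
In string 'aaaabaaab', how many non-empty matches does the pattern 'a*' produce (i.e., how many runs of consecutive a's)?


Pattern 'a*' matches zero or more a's. We want non-empty runs of consecutive a's.
String: 'aaaabaaab'
Walking through the string to find runs of a's:
  Run 1: positions 0-3 -> 'aaaa'
  Run 2: positions 5-7 -> 'aaa'
Non-empty runs found: ['aaaa', 'aaa']
Count: 2

2


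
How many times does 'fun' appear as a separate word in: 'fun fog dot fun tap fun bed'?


Scanning each word for exact match 'fun':
  Word 1: 'fun' -> MATCH
  Word 2: 'fog' -> no
  Word 3: 'dot' -> no
  Word 4: 'fun' -> MATCH
  Word 5: 'tap' -> no
  Word 6: 'fun' -> MATCH
  Word 7: 'bed' -> no
Total matches: 3

3


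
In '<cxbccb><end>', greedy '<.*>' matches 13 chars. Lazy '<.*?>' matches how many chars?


Greedy '<.*>' tries to match as MUCH as possible.
Lazy '<.*?>' tries to match as LITTLE as possible.

String: '<cxbccb><end>'
Greedy '<.*>' starts at first '<' and extends to the LAST '>': '<cxbccb><end>' (13 chars)
Lazy '<.*?>' starts at first '<' and stops at the FIRST '>': '<cxbccb>' (8 chars)

8


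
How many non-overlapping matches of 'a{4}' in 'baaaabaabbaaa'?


Pattern 'a{4}' matches exactly 4 consecutive a's (greedy, non-overlapping).
String: 'baaaabaabbaaa'
Scanning for runs of a's:
  Run at pos 1: 'aaaa' (length 4) -> 1 match(es)
  Run at pos 6: 'aa' (length 2) -> 0 match(es)
  Run at pos 10: 'aaa' (length 3) -> 0 match(es)
Matches found: ['aaaa']
Total: 1

1


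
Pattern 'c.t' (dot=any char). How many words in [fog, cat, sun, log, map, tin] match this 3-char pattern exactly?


Pattern 'c.t' means: starts with 'c', any single char, ends with 't'.
Checking each word (must be exactly 3 chars):
  'fog' (len=3): no
  'cat' (len=3): MATCH
  'sun' (len=3): no
  'log' (len=3): no
  'map' (len=3): no
  'tin' (len=3): no
Matching words: ['cat']
Total: 1

1


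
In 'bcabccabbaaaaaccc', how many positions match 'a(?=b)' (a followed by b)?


Lookahead 'a(?=b)' matches 'a' only when followed by 'b'.
String: 'bcabccabbaaaaaccc'
Checking each position where char is 'a':
  pos 2: 'a' -> MATCH (next='b')
  pos 6: 'a' -> MATCH (next='b')
  pos 9: 'a' -> no (next='a')
  pos 10: 'a' -> no (next='a')
  pos 11: 'a' -> no (next='a')
  pos 12: 'a' -> no (next='a')
  pos 13: 'a' -> no (next='c')
Matching positions: [2, 6]
Count: 2

2


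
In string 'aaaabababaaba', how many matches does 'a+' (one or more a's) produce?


Pattern 'a+' matches one or more consecutive a's.
String: 'aaaabababaaba'
Scanning for runs of a:
  Match 1: 'aaaa' (length 4)
  Match 2: 'a' (length 1)
  Match 3: 'a' (length 1)
  Match 4: 'aa' (length 2)
  Match 5: 'a' (length 1)
Total matches: 5

5


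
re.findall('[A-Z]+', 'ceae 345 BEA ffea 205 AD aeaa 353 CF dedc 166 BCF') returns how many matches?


Pattern '[A-Z]+' finds one or more uppercase letters.
Text: 'ceae 345 BEA ffea 205 AD aeaa 353 CF dedc 166 BCF'
Scanning for matches:
  Match 1: 'BEA'
  Match 2: 'AD'
  Match 3: 'CF'
  Match 4: 'BCF'
Total matches: 4

4


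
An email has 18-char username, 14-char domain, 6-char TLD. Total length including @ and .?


An email address has format: username@domain.tld
Username length: 18
'@' character: 1
Domain length: 14
'.' character: 1
TLD length: 6
Total = 18 + 1 + 14 + 1 + 6 = 40

40


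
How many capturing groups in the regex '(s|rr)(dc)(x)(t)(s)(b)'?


To count capturing groups, count each '(' that starts a group.
Pattern: '(s|rr)(dc)(x)(t)(s)(b)'
Walking through the pattern:
  Position 0: '(' -> group #1
  Position 6: '(' -> group #2
  Position 10: '(' -> group #3
  Position 13: '(' -> group #4
  Position 16: '(' -> group #5
  Position 19: '(' -> group #6
Total capturing groups: 6

6


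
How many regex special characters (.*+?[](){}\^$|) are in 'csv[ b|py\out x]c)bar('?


Regex special characters are: . * + ? [ ] ( ) { } \ ^ $ |
Scanning 'csv[ b|py\out x]c)bar(':
  pos 3: '[' -> SPECIAL
  pos 6: '|' -> SPECIAL
  pos 9: '\' -> SPECIAL
  pos 15: ']' -> SPECIAL
  pos 17: ')' -> SPECIAL
  pos 21: '(' -> SPECIAL
Special chars found: ['[', '|', '\\', ']', ')', '(']
Total: 6

6


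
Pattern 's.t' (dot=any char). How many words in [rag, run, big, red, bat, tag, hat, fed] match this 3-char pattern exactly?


Pattern 's.t' means: starts with 's', any single char, ends with 't'.
Checking each word (must be exactly 3 chars):
  'rag' (len=3): no
  'run' (len=3): no
  'big' (len=3): no
  'red' (len=3): no
  'bat' (len=3): no
  'tag' (len=3): no
  'hat' (len=3): no
  'fed' (len=3): no
Matching words: []
Total: 0

0


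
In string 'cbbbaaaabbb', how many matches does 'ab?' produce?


Pattern 'ab?' matches 'a' optionally followed by 'b'.
String: 'cbbbaaaabbb'
Scanning left to right for 'a' then checking next char:
  Match 1: 'a' (a not followed by b)
  Match 2: 'a' (a not followed by b)
  Match 3: 'a' (a not followed by b)
  Match 4: 'ab' (a followed by b)
Total matches: 4

4


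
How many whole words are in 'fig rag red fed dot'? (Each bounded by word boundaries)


Word boundaries (\b) mark the start/end of each word.
Text: 'fig rag red fed dot'
Splitting by whitespace:
  Word 1: 'fig'
  Word 2: 'rag'
  Word 3: 'red'
  Word 4: 'fed'
  Word 5: 'dot'
Total whole words: 5

5


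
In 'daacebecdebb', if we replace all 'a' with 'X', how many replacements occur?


re.sub('a', 'X', text) replaces every occurrence of 'a' with 'X'.
Text: 'daacebecdebb'
Scanning for 'a':
  pos 1: 'a' -> replacement #1
  pos 2: 'a' -> replacement #2
Total replacements: 2

2


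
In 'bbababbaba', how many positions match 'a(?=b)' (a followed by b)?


Lookahead 'a(?=b)' matches 'a' only when followed by 'b'.
String: 'bbababbaba'
Checking each position where char is 'a':
  pos 2: 'a' -> MATCH (next='b')
  pos 4: 'a' -> MATCH (next='b')
  pos 7: 'a' -> MATCH (next='b')
Matching positions: [2, 4, 7]
Count: 3

3


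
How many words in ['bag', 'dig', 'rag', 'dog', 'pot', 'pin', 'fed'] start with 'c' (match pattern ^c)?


Pattern ^c anchors to start of word. Check which words begin with 'c':
  'bag' -> no
  'dig' -> no
  'rag' -> no
  'dog' -> no
  'pot' -> no
  'pin' -> no
  'fed' -> no
Matching words: []
Count: 0

0


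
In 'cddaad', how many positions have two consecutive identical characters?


Looking for consecutive identical characters in 'cddaad':
  pos 0-1: 'c' vs 'd' -> different
  pos 1-2: 'd' vs 'd' -> MATCH ('dd')
  pos 2-3: 'd' vs 'a' -> different
  pos 3-4: 'a' vs 'a' -> MATCH ('aa')
  pos 4-5: 'a' vs 'd' -> different
Consecutive identical pairs: ['dd', 'aa']
Count: 2

2


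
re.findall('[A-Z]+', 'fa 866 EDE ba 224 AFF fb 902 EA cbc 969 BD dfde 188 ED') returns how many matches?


Pattern '[A-Z]+' finds one or more uppercase letters.
Text: 'fa 866 EDE ba 224 AFF fb 902 EA cbc 969 BD dfde 188 ED'
Scanning for matches:
  Match 1: 'EDE'
  Match 2: 'AFF'
  Match 3: 'EA'
  Match 4: 'BD'
  Match 5: 'ED'
Total matches: 5

5


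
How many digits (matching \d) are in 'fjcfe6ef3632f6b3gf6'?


\d matches any digit 0-9.
Scanning 'fjcfe6ef3632f6b3gf6':
  pos 5: '6' -> DIGIT
  pos 8: '3' -> DIGIT
  pos 9: '6' -> DIGIT
  pos 10: '3' -> DIGIT
  pos 11: '2' -> DIGIT
  pos 13: '6' -> DIGIT
  pos 15: '3' -> DIGIT
  pos 18: '6' -> DIGIT
Digits found: ['6', '3', '6', '3', '2', '6', '3', '6']
Total: 8

8


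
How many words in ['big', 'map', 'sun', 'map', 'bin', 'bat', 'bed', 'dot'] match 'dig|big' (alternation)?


Alternation 'dig|big' matches either 'dig' or 'big'.
Checking each word:
  'big' -> MATCH
  'map' -> no
  'sun' -> no
  'map' -> no
  'bin' -> no
  'bat' -> no
  'bed' -> no
  'dot' -> no
Matches: ['big']
Count: 1

1


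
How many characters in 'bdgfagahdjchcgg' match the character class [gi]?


Character class [gi] matches any of: {g, i}
Scanning string 'bdgfagahdjchcgg' character by character:
  pos 0: 'b' -> no
  pos 1: 'd' -> no
  pos 2: 'g' -> MATCH
  pos 3: 'f' -> no
  pos 4: 'a' -> no
  pos 5: 'g' -> MATCH
  pos 6: 'a' -> no
  pos 7: 'h' -> no
  pos 8: 'd' -> no
  pos 9: 'j' -> no
  pos 10: 'c' -> no
  pos 11: 'h' -> no
  pos 12: 'c' -> no
  pos 13: 'g' -> MATCH
  pos 14: 'g' -> MATCH
Total matches: 4

4


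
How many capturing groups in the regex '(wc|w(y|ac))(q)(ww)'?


To count capturing groups, count each '(' that starts a group.
Pattern: '(wc|w(y|ac))(q)(ww)'
Walking through the pattern:
  Position 0: '(' -> group #1
  Position 5: '(' -> group #2
  Position 12: '(' -> group #3
  Position 15: '(' -> group #4
Total capturing groups: 4

4


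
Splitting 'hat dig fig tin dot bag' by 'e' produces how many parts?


Splitting by 'e' breaks the string at each occurrence of the separator.
Text: 'hat dig fig tin dot bag'
Parts after split:
  Part 1: 'hat dig fig tin dot bag'
Total parts: 1

1


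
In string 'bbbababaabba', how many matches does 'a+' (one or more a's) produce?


Pattern 'a+' matches one or more consecutive a's.
String: 'bbbababaabba'
Scanning for runs of a:
  Match 1: 'a' (length 1)
  Match 2: 'a' (length 1)
  Match 3: 'aa' (length 2)
  Match 4: 'a' (length 1)
Total matches: 4

4


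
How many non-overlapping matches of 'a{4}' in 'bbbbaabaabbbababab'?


Pattern 'a{4}' matches exactly 4 consecutive a's (greedy, non-overlapping).
String: 'bbbbaabaabbbababab'
Scanning for runs of a's:
  Run at pos 4: 'aa' (length 2) -> 0 match(es)
  Run at pos 7: 'aa' (length 2) -> 0 match(es)
  Run at pos 12: 'a' (length 1) -> 0 match(es)
  Run at pos 14: 'a' (length 1) -> 0 match(es)
  Run at pos 16: 'a' (length 1) -> 0 match(es)
Matches found: []
Total: 0

0


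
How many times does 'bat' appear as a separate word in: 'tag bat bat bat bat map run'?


Scanning each word for exact match 'bat':
  Word 1: 'tag' -> no
  Word 2: 'bat' -> MATCH
  Word 3: 'bat' -> MATCH
  Word 4: 'bat' -> MATCH
  Word 5: 'bat' -> MATCH
  Word 6: 'map' -> no
  Word 7: 'run' -> no
Total matches: 4

4


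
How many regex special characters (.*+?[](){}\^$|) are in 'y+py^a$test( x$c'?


Regex special characters are: . * + ? [ ] ( ) { } \ ^ $ |
Scanning 'y+py^a$test( x$c':
  pos 1: '+' -> SPECIAL
  pos 4: '^' -> SPECIAL
  pos 6: '$' -> SPECIAL
  pos 11: '(' -> SPECIAL
  pos 14: '$' -> SPECIAL
Special chars found: ['+', '^', '$', '(', '$']
Total: 5

5


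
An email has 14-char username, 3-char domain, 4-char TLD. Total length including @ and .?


An email address has format: username@domain.tld
Username length: 14
'@' character: 1
Domain length: 3
'.' character: 1
TLD length: 4
Total = 14 + 1 + 3 + 1 + 4 = 23

23


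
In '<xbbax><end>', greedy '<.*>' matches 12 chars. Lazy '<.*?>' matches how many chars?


Greedy '<.*>' tries to match as MUCH as possible.
Lazy '<.*?>' tries to match as LITTLE as possible.

String: '<xbbax><end>'
Greedy '<.*>' starts at first '<' and extends to the LAST '>': '<xbbax><end>' (12 chars)
Lazy '<.*?>' starts at first '<' and stops at the FIRST '>': '<xbbax>' (7 chars)

7


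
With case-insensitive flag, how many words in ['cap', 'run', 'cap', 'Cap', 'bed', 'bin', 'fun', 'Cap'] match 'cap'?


Case-insensitive matching: compare each word's lowercase form to 'cap'.
  'cap' -> lower='cap' -> MATCH
  'run' -> lower='run' -> no
  'cap' -> lower='cap' -> MATCH
  'Cap' -> lower='cap' -> MATCH
  'bed' -> lower='bed' -> no
  'bin' -> lower='bin' -> no
  'fun' -> lower='fun' -> no
  'Cap' -> lower='cap' -> MATCH
Matches: ['cap', 'cap', 'Cap', 'Cap']
Count: 4

4


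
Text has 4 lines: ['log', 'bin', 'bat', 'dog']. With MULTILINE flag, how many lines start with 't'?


With MULTILINE flag, ^ matches the start of each line.
Lines: ['log', 'bin', 'bat', 'dog']
Checking which lines start with 't':
  Line 1: 'log' -> no
  Line 2: 'bin' -> no
  Line 3: 'bat' -> no
  Line 4: 'dog' -> no
Matching lines: []
Count: 0

0


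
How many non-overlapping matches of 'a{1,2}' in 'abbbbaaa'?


Pattern 'a{1,2}' matches between 1 and 2 consecutive a's (greedy).
String: 'abbbbaaa'
Finding runs of a's and applying greedy matching:
  Run at pos 0: 'a' (length 1)
  Run at pos 5: 'aaa' (length 3)
Matches: ['a', 'aa', 'a']
Count: 3

3


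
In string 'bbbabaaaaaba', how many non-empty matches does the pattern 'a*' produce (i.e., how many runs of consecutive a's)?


Pattern 'a*' matches zero or more a's. We want non-empty runs of consecutive a's.
String: 'bbbabaaaaaba'
Walking through the string to find runs of a's:
  Run 1: positions 3-3 -> 'a'
  Run 2: positions 5-9 -> 'aaaaa'
  Run 3: positions 11-11 -> 'a'
Non-empty runs found: ['a', 'aaaaa', 'a']
Count: 3

3


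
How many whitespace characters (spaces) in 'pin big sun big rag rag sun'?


\s matches whitespace characters (spaces, tabs, etc.).
Text: 'pin big sun big rag rag sun'
This text has 7 words separated by spaces.
Number of spaces = number of words - 1 = 7 - 1 = 6

6


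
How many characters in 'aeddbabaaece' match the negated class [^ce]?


Negated class [^ce] matches any char NOT in {c, e}
Scanning 'aeddbabaaece':
  pos 0: 'a' -> MATCH
  pos 1: 'e' -> no (excluded)
  pos 2: 'd' -> MATCH
  pos 3: 'd' -> MATCH
  pos 4: 'b' -> MATCH
  pos 5: 'a' -> MATCH
  pos 6: 'b' -> MATCH
  pos 7: 'a' -> MATCH
  pos 8: 'a' -> MATCH
  pos 9: 'e' -> no (excluded)
  pos 10: 'c' -> no (excluded)
  pos 11: 'e' -> no (excluded)
Total matches: 8

8


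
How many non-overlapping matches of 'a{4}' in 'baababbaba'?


Pattern 'a{4}' matches exactly 4 consecutive a's (greedy, non-overlapping).
String: 'baababbaba'
Scanning for runs of a's:
  Run at pos 1: 'aa' (length 2) -> 0 match(es)
  Run at pos 4: 'a' (length 1) -> 0 match(es)
  Run at pos 7: 'a' (length 1) -> 0 match(es)
  Run at pos 9: 'a' (length 1) -> 0 match(es)
Matches found: []
Total: 0

0


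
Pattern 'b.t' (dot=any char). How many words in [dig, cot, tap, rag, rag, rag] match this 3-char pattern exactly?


Pattern 'b.t' means: starts with 'b', any single char, ends with 't'.
Checking each word (must be exactly 3 chars):
  'dig' (len=3): no
  'cot' (len=3): no
  'tap' (len=3): no
  'rag' (len=3): no
  'rag' (len=3): no
  'rag' (len=3): no
Matching words: []
Total: 0

0
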